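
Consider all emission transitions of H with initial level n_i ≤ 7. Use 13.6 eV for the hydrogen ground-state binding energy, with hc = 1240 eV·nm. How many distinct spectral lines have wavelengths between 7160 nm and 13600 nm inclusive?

2

Enumerate all n_i → n_f pairs with 1 ≤ n_f < n_i ≤ 7 and compute λ = 1240 / [13.6·1·(1/n_f² − 1/n_i²)].
Lines falling in [7160, 13600] nm: 6→5 (7460 nm), 7→6 (12370 nm).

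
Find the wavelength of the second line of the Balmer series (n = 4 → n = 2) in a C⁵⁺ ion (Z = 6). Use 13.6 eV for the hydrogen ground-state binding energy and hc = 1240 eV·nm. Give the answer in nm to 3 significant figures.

13.5 nm

The Balmer series terminates on n_f = 2; the second line has n_i = 2+2 = 4.
ΔE = 489.6 × (1/2² − 1/4²) = 91.80 eV.
λ = 1240 / 91.80 = 13.5 nm.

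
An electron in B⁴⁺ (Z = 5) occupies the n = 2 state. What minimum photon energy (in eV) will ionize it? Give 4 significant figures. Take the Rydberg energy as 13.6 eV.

E_n = −13.6 Z²/n² = −340.0/n² eV for Z = 5.
E_2 = −340.0/4 = −85.00 eV, so ionization (to E = 0) requires 85.00 eV.

85.00 eV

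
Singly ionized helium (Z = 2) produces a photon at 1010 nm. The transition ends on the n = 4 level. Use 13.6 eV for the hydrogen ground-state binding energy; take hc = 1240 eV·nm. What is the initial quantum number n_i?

The photon energy is ΔE = hc/λ = 1240 / 1010 = 1.228 eV.
With Z = 2, ΔE = 54.40 × (1/n_f² − 1/n_i²), so 1/n_f² − 1/n_i² = 0.02257.
With n_f = 4: 1/n_i² = 1/16 − 0.02257 = 0.03993, so n_i ≈ 5.00.

n_i = 5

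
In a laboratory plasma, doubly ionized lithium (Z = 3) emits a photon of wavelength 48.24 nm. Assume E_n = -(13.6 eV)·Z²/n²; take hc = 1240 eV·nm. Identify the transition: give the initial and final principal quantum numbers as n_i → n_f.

n_i = 5, n_f = 2

The photon energy is ΔE = hc/λ = 1240 / 48.24 = 25.70 eV.
With Z = 3, ΔE = 122.4 × (1/n_f² − 1/n_i²), so 1/n_f² − 1/n_i² = 0.2100.
Trying n_f = 2 gives 1/n_i² = 0.03999, i.e. n_i ≈ 5; this pair matches.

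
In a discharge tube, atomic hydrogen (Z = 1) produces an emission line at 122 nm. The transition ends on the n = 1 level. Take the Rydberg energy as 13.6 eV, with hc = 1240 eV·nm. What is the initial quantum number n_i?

n_i = 2

The photon energy is ΔE = hc/λ = 1240 / 122 = 10.16 eV.
With Z = 1, ΔE = 13.60 × (1/n_f² − 1/n_i²), so 1/n_f² − 1/n_i² = 0.7473.
With n_f = 1: 1/n_i² = 1/1 − 0.7473 = 0.2527, so n_i ≈ 1.99.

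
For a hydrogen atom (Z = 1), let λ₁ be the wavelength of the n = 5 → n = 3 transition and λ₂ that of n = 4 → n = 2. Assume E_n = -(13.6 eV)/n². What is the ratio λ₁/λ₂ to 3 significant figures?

λ ∝ 1/ΔE ∝ 1/(1/n_f² − 1/n_i²), and the Z² and hc factors cancel in the ratio.
λ₁/λ₂ = (1/2² − 1/4²)/(1/3² − 1/5²) = 0.1875/0.07111 = 2.64.

2.64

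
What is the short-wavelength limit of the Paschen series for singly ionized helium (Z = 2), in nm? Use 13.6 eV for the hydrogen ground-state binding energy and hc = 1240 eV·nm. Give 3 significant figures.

The Paschen series has lower level n_f = 3; the series limit corresponds to n_i → ∞.
ΔE_max = 13.6 × 4 / 3² = 6.044 eV.
λ_min = 1240 / 6.044 = 205 nm.

205 nm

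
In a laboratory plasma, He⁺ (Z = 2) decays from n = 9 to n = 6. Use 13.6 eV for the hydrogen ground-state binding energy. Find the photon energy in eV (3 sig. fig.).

0.840 eV

The Bohr energies scale as Z², so for Z = 2: E_n = −54.40/n² eV.
E_9 = −54.40/81 = −0.6716 eV and E_6 = −54.40/36 = −1.511 eV.
The photon energy is |E_9 − E_6| = 0.840 eV.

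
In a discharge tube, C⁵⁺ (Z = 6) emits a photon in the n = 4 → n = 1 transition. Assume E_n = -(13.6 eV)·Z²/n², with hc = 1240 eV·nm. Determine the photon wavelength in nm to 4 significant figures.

For Z = 6 the level energies scale as Z², so the effective Rydberg energy is 13.6 × 36 = 489.6 eV.
ΔE = 489.6 × (1/1² − 1/4²) = 489.6 × 0.9375 = 459.0 eV.
λ = hc/ΔE = 1240 / 459.0 = 2.702 nm.

2.702 nm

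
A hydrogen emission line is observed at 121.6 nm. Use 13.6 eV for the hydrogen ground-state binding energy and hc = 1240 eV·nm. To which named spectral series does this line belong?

ΔE = 1240/121.6 = 10.20 eV.
This matches 13.6 × (1/1² − 1/2²), so n_f = 1: the Lyman series.

Lyman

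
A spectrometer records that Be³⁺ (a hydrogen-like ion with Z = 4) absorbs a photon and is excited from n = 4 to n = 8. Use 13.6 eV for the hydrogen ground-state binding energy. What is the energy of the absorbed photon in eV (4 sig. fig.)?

The Bohr energies scale as Z², so for Z = 4: E_n = −217.6/n² eV.
E_8 = −217.6/64 = −3.400 eV and E_4 = −217.6/16 = −13.60 eV.
The photon energy is |E_8 − E_4| = 10.20 eV.

10.20 eV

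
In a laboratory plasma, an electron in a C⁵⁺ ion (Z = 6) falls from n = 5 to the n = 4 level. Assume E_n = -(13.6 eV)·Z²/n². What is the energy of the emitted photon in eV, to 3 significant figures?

11.0 eV

The Bohr energies scale as Z², so for Z = 6: E_n = −489.6/n² eV.
E_5 = −489.6/25 = −19.58 eV and E_4 = −489.6/16 = −30.60 eV.
The photon energy is |E_5 − E_4| = 11.0 eV.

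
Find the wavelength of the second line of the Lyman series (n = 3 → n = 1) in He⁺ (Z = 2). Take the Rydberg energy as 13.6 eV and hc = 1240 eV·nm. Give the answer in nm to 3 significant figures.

The Lyman series terminates on n_f = 1; the second line has n_i = 1+2 = 3.
ΔE = 54.40 × (1/1² − 1/3²) = 48.36 eV.
λ = 1240 / 48.36 = 25.6 nm.

25.6 nm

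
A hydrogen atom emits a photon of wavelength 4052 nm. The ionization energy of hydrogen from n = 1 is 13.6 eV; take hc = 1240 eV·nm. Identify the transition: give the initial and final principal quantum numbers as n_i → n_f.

The photon energy is ΔE = hc/λ = 1240 / 4052 = 0.3060 eV.
With Z = 1, ΔE = 13.60 × (1/n_f² − 1/n_i²), so 1/n_f² − 1/n_i² = 0.02250.
Trying n_f = 4 gives 1/n_i² = 0.04000, i.e. n_i ≈ 5; this pair matches.

n_i = 5, n_f = 4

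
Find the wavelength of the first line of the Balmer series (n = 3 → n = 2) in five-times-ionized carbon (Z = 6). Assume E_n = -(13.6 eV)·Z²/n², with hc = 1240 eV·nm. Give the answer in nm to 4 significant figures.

The Balmer series terminates on n_f = 2; the first line has n_i = 2+1 = 3.
ΔE = 489.6 × (1/2² − 1/3²) = 68.00 eV.
λ = 1240 / 68.00 = 18.24 nm.

18.24 nm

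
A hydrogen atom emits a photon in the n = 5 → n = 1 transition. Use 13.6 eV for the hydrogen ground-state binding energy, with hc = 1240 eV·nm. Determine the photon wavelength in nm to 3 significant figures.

95.0 nm

ΔE = 13.60 × (1/1² − 1/5²) = 13.60 × 0.9600 = 13.06 eV.
λ = hc/ΔE = 1240 / 13.06 = 95.0 nm.
This line belongs to the Lyman series.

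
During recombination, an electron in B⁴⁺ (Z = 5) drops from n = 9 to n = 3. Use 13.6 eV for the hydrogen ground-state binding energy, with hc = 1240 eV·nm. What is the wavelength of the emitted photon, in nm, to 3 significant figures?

For Z = 5 the level energies scale as Z², so the effective Rydberg energy is 13.6 × 25 = 340.0 eV.
ΔE = 340.0 × (1/3² − 1/9²) = 340.0 × 0.09877 = 33.58 eV.
λ = hc/ΔE = 1240 / 33.58 = 36.9 nm.

36.9 nm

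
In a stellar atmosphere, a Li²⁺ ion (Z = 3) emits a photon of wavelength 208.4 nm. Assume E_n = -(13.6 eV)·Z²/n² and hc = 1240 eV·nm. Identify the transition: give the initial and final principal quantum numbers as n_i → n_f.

The photon energy is ΔE = hc/λ = 1240 / 208.4 = 5.950 eV.
With Z = 3, ΔE = 122.4 × (1/n_f² − 1/n_i²), so 1/n_f² − 1/n_i² = 0.04861.
Trying n_f = 3 gives 1/n_i² = 0.06250, i.e. n_i ≈ 4; this pair matches.

n_i = 4, n_f = 3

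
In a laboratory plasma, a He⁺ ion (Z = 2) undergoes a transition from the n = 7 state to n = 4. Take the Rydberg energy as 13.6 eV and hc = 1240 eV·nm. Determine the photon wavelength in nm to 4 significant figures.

541.5 nm

For Z = 2 the level energies scale as Z², so the effective Rydberg energy is 13.6 × 4 = 54.40 eV.
ΔE = 54.40 × (1/4² − 1/7²) = 54.40 × 0.04209 = 2.290 eV.
λ = hc/ΔE = 1240 / 2.290 = 541.5 nm.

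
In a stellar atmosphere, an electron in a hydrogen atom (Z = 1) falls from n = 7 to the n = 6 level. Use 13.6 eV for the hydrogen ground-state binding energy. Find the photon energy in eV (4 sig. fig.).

E_7 = −13.60/49 = −0.2776 eV and E_6 = −13.60/36 = −0.3778 eV.
The photon energy is |E_7 − E_6| = 0.1002 eV.

0.1002 eV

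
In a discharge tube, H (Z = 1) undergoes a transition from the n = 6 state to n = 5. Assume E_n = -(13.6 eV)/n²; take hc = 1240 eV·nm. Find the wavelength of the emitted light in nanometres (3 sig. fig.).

7460 nm

ΔE = 13.60 × (1/5² − 1/6²) = 13.60 × 0.01222 = 0.1662 eV.
λ = hc/ΔE = 1240 / 0.1662 = 7460 nm.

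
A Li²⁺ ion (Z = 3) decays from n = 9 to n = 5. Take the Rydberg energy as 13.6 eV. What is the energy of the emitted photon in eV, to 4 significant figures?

The Bohr energies scale as Z², so for Z = 3: E_n = −122.4/n² eV.
E_9 = −122.4/81 = −1.511 eV and E_5 = −122.4/25 = −4.896 eV.
The photon energy is |E_9 − E_5| = 3.385 eV.

3.385 eV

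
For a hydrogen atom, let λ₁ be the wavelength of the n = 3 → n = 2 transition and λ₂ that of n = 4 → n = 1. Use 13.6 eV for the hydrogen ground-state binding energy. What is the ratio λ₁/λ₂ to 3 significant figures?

λ ∝ 1/ΔE ∝ 1/(1/n_f² − 1/n_i²), and the Z² and hc factors cancel in the ratio.
λ₁/λ₂ = (1/1² − 1/4²)/(1/2² − 1/3²) = 0.9375/0.1389 = 6.75.

6.75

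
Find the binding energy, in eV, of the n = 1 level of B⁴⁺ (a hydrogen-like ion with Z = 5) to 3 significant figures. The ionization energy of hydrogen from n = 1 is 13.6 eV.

E_n = −13.6 Z²/n² = −340.0/n² eV for Z = 5.
E_1 = −340.0/1 = −340 eV, so ionization (to E = 0) requires 340 eV.

340 eV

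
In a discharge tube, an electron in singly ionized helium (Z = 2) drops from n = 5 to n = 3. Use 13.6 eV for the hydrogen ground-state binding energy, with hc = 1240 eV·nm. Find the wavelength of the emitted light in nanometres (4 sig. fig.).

320.5 nm

For Z = 2 the level energies scale as Z², so the effective Rydberg energy is 13.6 × 4 = 54.40 eV.
ΔE = 54.40 × (1/3² − 1/5²) = 54.40 × 0.07111 = 3.868 eV.
λ = hc/ΔE = 1240 / 3.868 = 320.5 nm.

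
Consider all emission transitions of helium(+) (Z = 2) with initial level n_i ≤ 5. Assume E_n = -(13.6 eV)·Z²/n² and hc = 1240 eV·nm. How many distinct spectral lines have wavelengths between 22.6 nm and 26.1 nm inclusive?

3

Enumerate all n_i → n_f pairs with 1 ≤ n_f < n_i ≤ 5 and compute λ = 1240 / [13.6·4·(1/n_f² − 1/n_i²)].
Lines falling in [22.6, 26.1] nm: 5→1 (23.74 nm), 4→1 (24.31 nm), 3→1 (25.64 nm).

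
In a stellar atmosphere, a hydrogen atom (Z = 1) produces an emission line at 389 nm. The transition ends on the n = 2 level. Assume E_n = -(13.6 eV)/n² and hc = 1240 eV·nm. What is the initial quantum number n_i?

n_i = 8

The photon energy is ΔE = hc/λ = 1240 / 389 = 3.188 eV.
With Z = 1, ΔE = 13.60 × (1/n_f² − 1/n_i²), so 1/n_f² − 1/n_i² = 0.2344.
With n_f = 2: 1/n_i² = 1/4 − 0.2344 = 0.01561, so n_i ≈ 8.00.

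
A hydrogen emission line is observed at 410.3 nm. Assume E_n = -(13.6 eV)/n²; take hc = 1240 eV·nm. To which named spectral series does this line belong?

Balmer

ΔE = 1240/410.3 = 3.022 eV.
This matches 13.6 × (1/2² − 1/6²), so n_f = 2: the Balmer series.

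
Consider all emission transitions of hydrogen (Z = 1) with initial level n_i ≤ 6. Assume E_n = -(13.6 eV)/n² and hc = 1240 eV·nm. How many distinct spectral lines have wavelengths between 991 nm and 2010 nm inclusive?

Enumerate all n_i → n_f pairs with 1 ≤ n_f < n_i ≤ 6 and compute λ = 1240 / [13.6·1·(1/n_f² − 1/n_i²)].
Lines falling in [991, 2010] nm: 6→3 (1094 nm), 5→3 (1282 nm), 4→3 (1876 nm).

3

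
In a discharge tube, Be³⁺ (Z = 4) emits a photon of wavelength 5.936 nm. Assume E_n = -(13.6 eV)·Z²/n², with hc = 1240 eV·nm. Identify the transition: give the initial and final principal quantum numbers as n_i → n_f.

The photon energy is ΔE = hc/λ = 1240 / 5.936 = 208.9 eV.
With Z = 4, ΔE = 217.6 × (1/n_f² − 1/n_i²), so 1/n_f² − 1/n_i² = 0.9600.
Trying n_f = 1 gives 1/n_i² = 0.04001, i.e. n_i ≈ 5; this pair matches.

n_i = 5, n_f = 1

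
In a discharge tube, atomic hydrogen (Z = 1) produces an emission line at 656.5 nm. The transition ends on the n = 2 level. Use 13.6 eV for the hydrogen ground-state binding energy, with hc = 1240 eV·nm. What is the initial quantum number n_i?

n_i = 3

The photon energy is ΔE = hc/λ = 1240 / 656.5 = 1.889 eV.
With Z = 1, ΔE = 13.60 × (1/n_f² − 1/n_i²), so 1/n_f² − 1/n_i² = 0.1389.
With n_f = 2: 1/n_i² = 1/4 − 0.1389 = 0.1111, so n_i ≈ 3.00.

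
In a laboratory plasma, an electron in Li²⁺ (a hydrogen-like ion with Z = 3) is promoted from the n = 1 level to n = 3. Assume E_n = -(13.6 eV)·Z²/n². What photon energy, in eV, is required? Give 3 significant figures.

The Bohr energies scale as Z², so for Z = 3: E_n = −122.4/n² eV.
E_3 = −122.4/9 = −13.60 eV and E_1 = −122.4/1 = −122.4 eV.
The photon energy is |E_3 − E_1| = 109 eV.

109 eV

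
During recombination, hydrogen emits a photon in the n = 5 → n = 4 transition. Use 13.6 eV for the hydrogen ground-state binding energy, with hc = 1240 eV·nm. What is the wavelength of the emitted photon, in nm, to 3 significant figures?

ΔE = 13.60 × (1/4² − 1/5²) = 13.60 × 0.02250 = 0.3060 eV.
λ = hc/ΔE = 1240 / 0.3060 = 4050 nm.

4050 nm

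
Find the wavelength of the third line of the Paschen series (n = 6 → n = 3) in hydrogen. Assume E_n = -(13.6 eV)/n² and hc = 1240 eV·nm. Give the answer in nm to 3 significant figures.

1090 nm

The Paschen series terminates on n_f = 3; the third line has n_i = 3+3 = 6.
ΔE = 13.60 × (1/3² − 1/6²) = 1.133 eV.
λ = 1240 / 1.133 = 1090 nm.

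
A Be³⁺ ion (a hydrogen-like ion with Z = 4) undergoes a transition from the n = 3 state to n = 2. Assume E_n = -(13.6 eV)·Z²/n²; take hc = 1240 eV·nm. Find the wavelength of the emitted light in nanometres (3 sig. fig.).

For Z = 4 the level energies scale as Z², so the effective Rydberg energy is 13.6 × 16 = 217.6 eV.
ΔE = 217.6 × (1/2² − 1/3²) = 217.6 × 0.1389 = 30.22 eV.
λ = hc/ΔE = 1240 / 30.22 = 41.0 nm.

41.0 nm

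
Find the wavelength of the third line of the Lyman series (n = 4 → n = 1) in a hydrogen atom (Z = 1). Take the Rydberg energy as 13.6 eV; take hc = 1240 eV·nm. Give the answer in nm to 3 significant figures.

The Lyman series terminates on n_f = 1; the third line has n_i = 1+3 = 4.
ΔE = 13.60 × (1/1² − 1/4²) = 12.75 eV.
λ = 1240 / 12.75 = 97.3 nm.

97.3 nm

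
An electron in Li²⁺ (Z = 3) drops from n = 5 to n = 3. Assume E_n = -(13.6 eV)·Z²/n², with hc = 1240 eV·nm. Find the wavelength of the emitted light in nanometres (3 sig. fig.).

For Z = 3 the level energies scale as Z², so the effective Rydberg energy is 13.6 × 9 = 122.4 eV.
ΔE = 122.4 × (1/3² − 1/5²) = 122.4 × 0.07111 = 8.704 eV.
λ = hc/ΔE = 1240 / 8.704 = 142 nm.

142 nm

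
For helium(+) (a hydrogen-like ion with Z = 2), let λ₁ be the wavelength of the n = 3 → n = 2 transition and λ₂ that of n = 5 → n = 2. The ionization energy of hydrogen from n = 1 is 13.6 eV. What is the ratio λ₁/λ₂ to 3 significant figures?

1.51

λ ∝ 1/ΔE ∝ 1/(1/n_f² − 1/n_i²), and the Z² and hc factors cancel in the ratio.
λ₁/λ₂ = (1/2² − 1/5²)/(1/2² − 1/3²) = 0.2100/0.1389 = 1.51.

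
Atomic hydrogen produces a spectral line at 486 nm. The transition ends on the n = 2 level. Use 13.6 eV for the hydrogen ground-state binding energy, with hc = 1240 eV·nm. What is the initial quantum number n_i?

The photon energy is ΔE = hc/λ = 1240 / 486 = 2.551 eV.
With Z = 1, ΔE = 13.60 × (1/n_f² − 1/n_i²), so 1/n_f² − 1/n_i² = 0.1876.
With n_f = 2: 1/n_i² = 1/4 − 0.1876 = 0.06239, so n_i ≈ 4.00.

n_i = 4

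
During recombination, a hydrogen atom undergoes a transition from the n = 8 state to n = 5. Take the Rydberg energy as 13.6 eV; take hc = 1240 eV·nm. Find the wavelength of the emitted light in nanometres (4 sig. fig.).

3741 nm

ΔE = 13.60 × (1/5² − 1/8²) = 13.60 × 0.02438 = 0.3315 eV.
λ = hc/ΔE = 1240 / 0.3315 = 3741 nm.
This line belongs to the Pfund series.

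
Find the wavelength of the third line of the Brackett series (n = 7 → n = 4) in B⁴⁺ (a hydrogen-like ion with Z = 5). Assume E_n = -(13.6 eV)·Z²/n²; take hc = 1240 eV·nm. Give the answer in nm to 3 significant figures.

86.6 nm

The Brackett series terminates on n_f = 4; the third line has n_i = 4+3 = 7.
ΔE = 340.0 × (1/4² − 1/7²) = 14.31 eV.
λ = 1240 / 14.31 = 86.6 nm.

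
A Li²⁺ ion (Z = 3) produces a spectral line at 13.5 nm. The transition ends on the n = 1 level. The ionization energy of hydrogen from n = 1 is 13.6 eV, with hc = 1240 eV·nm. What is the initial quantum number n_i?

n_i = 2

The photon energy is ΔE = hc/λ = 1240 / 13.5 = 91.85 eV.
With Z = 3, ΔE = 122.4 × (1/n_f² − 1/n_i²), so 1/n_f² − 1/n_i² = 0.7504.
With n_f = 1: 1/n_i² = 1/1 − 0.7504 = 0.2496, so n_i ≈ 2.00.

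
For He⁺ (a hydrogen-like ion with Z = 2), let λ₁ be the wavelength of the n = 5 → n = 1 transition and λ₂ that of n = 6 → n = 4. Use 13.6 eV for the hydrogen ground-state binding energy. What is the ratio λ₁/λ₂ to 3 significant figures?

λ ∝ 1/ΔE ∝ 1/(1/n_f² − 1/n_i²), and the Z² and hc factors cancel in the ratio.
λ₁/λ₂ = (1/4² − 1/6²)/(1/1² − 1/5²) = 0.03472/0.9600 = 0.0362.

0.0362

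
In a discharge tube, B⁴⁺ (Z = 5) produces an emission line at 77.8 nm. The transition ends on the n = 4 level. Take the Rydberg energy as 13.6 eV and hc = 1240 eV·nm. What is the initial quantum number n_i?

The photon energy is ΔE = hc/λ = 1240 / 77.8 = 15.94 eV.
With Z = 5, ΔE = 340.0 × (1/n_f² − 1/n_i²), so 1/n_f² − 1/n_i² = 0.04688.
With n_f = 4: 1/n_i² = 1/16 − 0.04688 = 0.01562, so n_i ≈ 8.00.

n_i = 8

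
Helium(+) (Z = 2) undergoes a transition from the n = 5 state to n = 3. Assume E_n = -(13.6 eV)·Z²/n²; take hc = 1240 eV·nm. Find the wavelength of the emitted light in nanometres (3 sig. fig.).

321 nm

For Z = 2 the level energies scale as Z², so the effective Rydberg energy is 13.6 × 4 = 54.40 eV.
ΔE = 54.40 × (1/3² − 1/5²) = 54.40 × 0.07111 = 3.868 eV.
λ = hc/ΔE = 1240 / 3.868 = 321 nm.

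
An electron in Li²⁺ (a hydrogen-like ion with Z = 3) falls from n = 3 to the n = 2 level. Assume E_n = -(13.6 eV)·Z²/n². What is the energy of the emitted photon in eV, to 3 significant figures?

The Bohr energies scale as Z², so for Z = 3: E_n = −122.4/n² eV.
E_3 = −122.4/9 = −13.60 eV and E_2 = −122.4/4 = −30.60 eV.
The photon energy is |E_3 − E_2| = 17.0 eV.

17.0 eV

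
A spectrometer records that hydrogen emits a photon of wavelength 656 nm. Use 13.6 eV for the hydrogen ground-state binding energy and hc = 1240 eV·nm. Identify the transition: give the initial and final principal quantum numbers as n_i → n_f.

The photon energy is ΔE = hc/λ = 1240 / 656 = 1.890 eV.
With Z = 1, ΔE = 13.60 × (1/n_f² − 1/n_i²), so 1/n_f² − 1/n_i² = 0.1390.
Trying n_f = 2 gives 1/n_i² = 0.1110, i.e. n_i ≈ 3; this pair matches.

n_i = 3, n_f = 2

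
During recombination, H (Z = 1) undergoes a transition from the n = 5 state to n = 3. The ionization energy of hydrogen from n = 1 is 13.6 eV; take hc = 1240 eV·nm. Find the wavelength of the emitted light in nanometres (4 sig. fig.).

ΔE = 13.60 × (1/3² − 1/5²) = 13.60 × 0.07111 = 0.9671 eV.
λ = hc/ΔE = 1240 / 0.9671 = 1282 nm.
This line belongs to the Paschen series.

1282 nm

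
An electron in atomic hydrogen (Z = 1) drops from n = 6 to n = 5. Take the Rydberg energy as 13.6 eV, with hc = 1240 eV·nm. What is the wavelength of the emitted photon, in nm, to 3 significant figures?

ΔE = 13.60 × (1/5² − 1/6²) = 13.60 × 0.01222 = 0.1662 eV.
λ = hc/ΔE = 1240 / 0.1662 = 7460 nm.

7460 nm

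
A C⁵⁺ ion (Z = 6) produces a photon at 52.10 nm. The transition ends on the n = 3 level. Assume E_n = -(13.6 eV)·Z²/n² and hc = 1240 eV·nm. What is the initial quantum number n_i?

n_i = 4

The photon energy is ΔE = hc/λ = 1240 / 52.10 = 23.80 eV.
With Z = 6, ΔE = 489.6 × (1/n_f² − 1/n_i²), so 1/n_f² − 1/n_i² = 0.04861.
With n_f = 3: 1/n_i² = 1/9 − 0.04861 = 0.06250, so n_i ≈ 4.00.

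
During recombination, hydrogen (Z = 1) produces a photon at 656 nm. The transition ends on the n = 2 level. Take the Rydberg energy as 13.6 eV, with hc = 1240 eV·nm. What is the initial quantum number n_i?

The photon energy is ΔE = hc/λ = 1240 / 656 = 1.890 eV.
With Z = 1, ΔE = 13.60 × (1/n_f² − 1/n_i²), so 1/n_f² − 1/n_i² = 0.1390.
With n_f = 2: 1/n_i² = 1/4 − 0.1390 = 0.1110, so n_i ≈ 3.00.

n_i = 3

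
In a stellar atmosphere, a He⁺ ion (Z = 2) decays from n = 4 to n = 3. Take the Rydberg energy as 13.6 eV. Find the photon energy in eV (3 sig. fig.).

2.64 eV

The Bohr energies scale as Z², so for Z = 2: E_n = −54.40/n² eV.
E_4 = −54.40/16 = −3.400 eV and E_3 = −54.40/9 = −6.044 eV.
The photon energy is |E_4 − E_3| = 2.64 eV.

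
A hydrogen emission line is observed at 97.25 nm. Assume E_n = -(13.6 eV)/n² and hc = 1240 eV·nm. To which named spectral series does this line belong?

ΔE = 1240/97.25 = 12.75 eV.
This matches 13.6 × (1/1² − 1/4²), so n_f = 1: the Lyman series.

Lyman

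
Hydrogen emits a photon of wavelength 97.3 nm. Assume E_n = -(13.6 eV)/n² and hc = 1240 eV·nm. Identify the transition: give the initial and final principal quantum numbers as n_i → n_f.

The photon energy is ΔE = hc/λ = 1240 / 97.3 = 12.74 eV.
With Z = 1, ΔE = 13.60 × (1/n_f² − 1/n_i²), so 1/n_f² − 1/n_i² = 0.9371.
Trying n_f = 1 gives 1/n_i² = 0.06293, i.e. n_i ≈ 4; this pair matches.

n_i = 4, n_f = 1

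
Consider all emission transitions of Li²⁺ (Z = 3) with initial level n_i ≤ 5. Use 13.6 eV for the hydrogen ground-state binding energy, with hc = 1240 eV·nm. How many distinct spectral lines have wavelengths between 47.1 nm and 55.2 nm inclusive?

Enumerate all n_i → n_f pairs with 1 ≤ n_f < n_i ≤ 5 and compute λ = 1240 / [13.6·9·(1/n_f² − 1/n_i²)].
Lines falling in [47.1, 55.2] nm: 5→2 (48.24 nm), 4→2 (54.03 nm).

2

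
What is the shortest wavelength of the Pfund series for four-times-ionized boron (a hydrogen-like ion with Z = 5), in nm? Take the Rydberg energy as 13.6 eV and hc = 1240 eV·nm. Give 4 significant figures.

The Pfund series has lower level n_f = 5; the series limit corresponds to n_i → ∞.
ΔE_max = 13.6 × 25 / 5² = 13.60 eV.
λ_min = 1240 / 13.60 = 91.18 nm.

91.18 nm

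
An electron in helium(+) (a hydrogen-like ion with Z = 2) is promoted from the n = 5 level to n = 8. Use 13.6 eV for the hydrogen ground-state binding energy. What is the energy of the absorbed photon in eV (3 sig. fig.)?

The Bohr energies scale as Z², so for Z = 2: E_n = −54.40/n² eV.
E_8 = −54.40/64 = −0.8500 eV and E_5 = −54.40/25 = −2.176 eV.
The photon energy is |E_8 − E_5| = 1.33 eV.

1.33 eV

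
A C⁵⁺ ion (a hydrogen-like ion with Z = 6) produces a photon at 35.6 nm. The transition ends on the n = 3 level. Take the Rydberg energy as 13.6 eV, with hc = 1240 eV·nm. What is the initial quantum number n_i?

n_i = 5

The photon energy is ΔE = hc/λ = 1240 / 35.6 = 34.83 eV.
With Z = 6, ΔE = 489.6 × (1/n_f² − 1/n_i²), so 1/n_f² − 1/n_i² = 0.07114.
With n_f = 3: 1/n_i² = 1/9 − 0.07114 = 0.03997, so n_i ≈ 5.00.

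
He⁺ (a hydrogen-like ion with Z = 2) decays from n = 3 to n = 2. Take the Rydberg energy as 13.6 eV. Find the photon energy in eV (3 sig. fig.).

7.56 eV

The Bohr energies scale as Z², so for Z = 2: E_n = −54.40/n² eV.
E_3 = −54.40/9 = −6.044 eV and E_2 = −54.40/4 = −13.60 eV.
The photon energy is |E_3 − E_2| = 7.56 eV.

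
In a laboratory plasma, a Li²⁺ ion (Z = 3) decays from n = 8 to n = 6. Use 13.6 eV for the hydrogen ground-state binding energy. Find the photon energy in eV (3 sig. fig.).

The Bohr energies scale as Z², so for Z = 3: E_n = −122.4/n² eV.
E_8 = −122.4/64 = −1.913 eV and E_6 = −122.4/36 = −3.400 eV.
The photon energy is |E_8 − E_6| = 1.49 eV.

1.49 eV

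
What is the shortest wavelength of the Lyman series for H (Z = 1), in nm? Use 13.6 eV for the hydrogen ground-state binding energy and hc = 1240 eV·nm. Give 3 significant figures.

The Lyman series has lower level n_f = 1; the series limit corresponds to n_i → ∞.
ΔE_max = 13.6 × 1 / 1² = 13.60 eV.
λ_min = 1240 / 13.60 = 91.2 nm.

91.2 nm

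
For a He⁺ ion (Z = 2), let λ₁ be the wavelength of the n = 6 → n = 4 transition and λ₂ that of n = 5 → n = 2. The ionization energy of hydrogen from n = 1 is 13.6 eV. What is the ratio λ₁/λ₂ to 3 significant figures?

λ ∝ 1/ΔE ∝ 1/(1/n_f² − 1/n_i²), and the Z² and hc factors cancel in the ratio.
λ₁/λ₂ = (1/2² − 1/5²)/(1/4² − 1/6²) = 0.2100/0.03472 = 6.05.

6.05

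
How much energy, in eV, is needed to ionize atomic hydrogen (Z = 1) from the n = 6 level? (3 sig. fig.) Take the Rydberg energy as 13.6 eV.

0.378 eV

E_6 = −13.60/36 = −0.378 eV, so ionization (to E = 0) requires 0.378 eV.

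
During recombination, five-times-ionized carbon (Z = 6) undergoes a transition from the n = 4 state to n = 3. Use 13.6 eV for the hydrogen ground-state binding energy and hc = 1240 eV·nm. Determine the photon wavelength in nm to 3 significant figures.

For Z = 6 the level energies scale as Z², so the effective Rydberg energy is 13.6 × 36 = 489.6 eV.
ΔE = 489.6 × (1/3² − 1/4²) = 489.6 × 0.04861 = 23.80 eV.
λ = hc/ΔE = 1240 / 23.80 = 52.1 nm.

52.1 nm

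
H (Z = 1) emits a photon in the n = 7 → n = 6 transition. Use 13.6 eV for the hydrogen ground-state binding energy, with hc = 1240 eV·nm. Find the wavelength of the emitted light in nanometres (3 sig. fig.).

ΔE = 13.60 × (1/6² − 1/7²) = 13.60 × 0.007370 = 0.1002 eV.
λ = hc/ΔE = 1240 / 0.1002 = 12400 nm.

12400 nm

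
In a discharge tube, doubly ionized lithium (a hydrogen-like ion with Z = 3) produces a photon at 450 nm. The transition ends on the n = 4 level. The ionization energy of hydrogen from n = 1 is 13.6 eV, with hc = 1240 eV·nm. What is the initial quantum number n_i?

The photon energy is ΔE = hc/λ = 1240 / 450 = 2.756 eV.
With Z = 3, ΔE = 122.4 × (1/n_f² − 1/n_i²), so 1/n_f² − 1/n_i² = 0.02251.
With n_f = 4: 1/n_i² = 1/16 − 0.02251 = 0.03999, so n_i ≈ 5.00.

n_i = 5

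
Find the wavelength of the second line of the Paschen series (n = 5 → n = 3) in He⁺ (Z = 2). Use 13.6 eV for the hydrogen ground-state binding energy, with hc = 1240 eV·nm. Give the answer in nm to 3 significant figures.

The Paschen series terminates on n_f = 3; the second line has n_i = 3+2 = 5.
ΔE = 54.40 × (1/3² − 1/5²) = 3.868 eV.
λ = 1240 / 3.868 = 321 nm.

321 nm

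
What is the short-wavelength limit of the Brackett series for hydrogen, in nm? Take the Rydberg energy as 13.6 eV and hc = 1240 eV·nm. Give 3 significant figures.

The Brackett series has lower level n_f = 4; the series limit corresponds to n_i → ∞.
ΔE_max = 13.6 × 1 / 4² = 0.8500 eV.
λ_min = 1240 / 0.8500 = 1460 nm.

1460 nm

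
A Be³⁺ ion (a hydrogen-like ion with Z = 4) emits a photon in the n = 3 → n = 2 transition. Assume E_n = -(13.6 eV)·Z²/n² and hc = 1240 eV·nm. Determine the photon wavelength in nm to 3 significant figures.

41.0 nm

For Z = 4 the level energies scale as Z², so the effective Rydberg energy is 13.6 × 16 = 217.6 eV.
ΔE = 217.6 × (1/2² − 1/3²) = 217.6 × 0.1389 = 30.22 eV.
λ = hc/ΔE = 1240 / 30.22 = 41.0 nm.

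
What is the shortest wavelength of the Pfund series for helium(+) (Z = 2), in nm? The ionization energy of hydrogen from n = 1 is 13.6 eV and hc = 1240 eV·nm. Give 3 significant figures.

The Pfund series has lower level n_f = 5; the series limit corresponds to n_i → ∞.
ΔE_max = 13.6 × 4 / 5² = 2.176 eV.
λ_min = 1240 / 2.176 = 570 nm.

570 nm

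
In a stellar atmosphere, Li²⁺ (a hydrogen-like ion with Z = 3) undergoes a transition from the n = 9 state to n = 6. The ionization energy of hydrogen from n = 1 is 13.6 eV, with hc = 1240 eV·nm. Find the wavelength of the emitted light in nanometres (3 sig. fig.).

For Z = 3 the level energies scale as Z², so the effective Rydberg energy is 13.6 × 9 = 122.4 eV.
ΔE = 122.4 × (1/6² − 1/9²) = 122.4 × 0.01543 = 1.889 eV.
λ = hc/ΔE = 1240 / 1.889 = 656 nm.

656 nm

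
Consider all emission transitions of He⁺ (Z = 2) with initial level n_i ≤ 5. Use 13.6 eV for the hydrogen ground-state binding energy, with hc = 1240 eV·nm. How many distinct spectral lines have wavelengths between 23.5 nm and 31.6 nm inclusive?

4

Enumerate all n_i → n_f pairs with 1 ≤ n_f < n_i ≤ 5 and compute λ = 1240 / [13.6·4·(1/n_f² − 1/n_i²)].
Lines falling in [23.5, 31.6] nm: 5→1 (23.74 nm), 4→1 (24.31 nm), 3→1 (25.64 nm), 2→1 (30.39 nm).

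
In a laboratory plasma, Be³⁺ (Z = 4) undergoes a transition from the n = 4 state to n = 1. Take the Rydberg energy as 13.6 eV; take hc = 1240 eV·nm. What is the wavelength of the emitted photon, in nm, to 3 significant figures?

6.08 nm

For Z = 4 the level energies scale as Z², so the effective Rydberg energy is 13.6 × 16 = 217.6 eV.
ΔE = 217.6 × (1/1² − 1/4²) = 217.6 × 0.9375 = 204.0 eV.
λ = hc/ΔE = 1240 / 204.0 = 6.08 nm.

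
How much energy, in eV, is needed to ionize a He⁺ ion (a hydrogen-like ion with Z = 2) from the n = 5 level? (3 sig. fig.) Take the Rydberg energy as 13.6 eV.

2.18 eV

E_n = −13.6 Z²/n² = −54.40/n² eV for Z = 2.
E_5 = −54.40/25 = −2.18 eV, so ionization (to E = 0) requires 2.18 eV.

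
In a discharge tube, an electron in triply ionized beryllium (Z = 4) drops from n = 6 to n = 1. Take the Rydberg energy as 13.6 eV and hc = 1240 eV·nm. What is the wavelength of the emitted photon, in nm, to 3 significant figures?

5.86 nm

For Z = 4 the level energies scale as Z², so the effective Rydberg energy is 13.6 × 16 = 217.6 eV.
ΔE = 217.6 × (1/1² − 1/6²) = 217.6 × 0.9722 = 211.6 eV.
λ = hc/ΔE = 1240 / 211.6 = 5.86 nm.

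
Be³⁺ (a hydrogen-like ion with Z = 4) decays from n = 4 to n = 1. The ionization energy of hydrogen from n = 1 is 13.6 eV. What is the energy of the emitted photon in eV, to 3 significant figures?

The Bohr energies scale as Z², so for Z = 4: E_n = −217.6/n² eV.
E_4 = −217.6/16 = −13.60 eV and E_1 = −217.6/1 = −217.6 eV.
The photon energy is |E_4 − E_1| = 204 eV.

204 eV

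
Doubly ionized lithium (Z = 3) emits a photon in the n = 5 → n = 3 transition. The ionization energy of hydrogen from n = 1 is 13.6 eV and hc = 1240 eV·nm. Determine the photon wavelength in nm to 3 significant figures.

For Z = 3 the level energies scale as Z², so the effective Rydberg energy is 13.6 × 9 = 122.4 eV.
ΔE = 122.4 × (1/3² − 1/5²) = 122.4 × 0.07111 = 8.704 eV.
λ = hc/ΔE = 1240 / 8.704 = 142 nm.

142 nm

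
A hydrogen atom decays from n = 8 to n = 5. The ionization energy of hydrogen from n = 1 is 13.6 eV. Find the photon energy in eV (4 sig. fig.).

0.3315 eV

E_8 = −13.60/64 = −0.2125 eV and E_5 = −13.60/25 = −0.5440 eV.
The photon energy is |E_8 − E_5| = 0.3315 eV.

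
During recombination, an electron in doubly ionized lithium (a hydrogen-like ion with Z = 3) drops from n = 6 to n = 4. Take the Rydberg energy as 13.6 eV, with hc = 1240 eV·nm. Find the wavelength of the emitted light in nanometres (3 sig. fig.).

292 nm

For Z = 3 the level energies scale as Z², so the effective Rydberg energy is 13.6 × 9 = 122.4 eV.
ΔE = 122.4 × (1/4² − 1/6²) = 122.4 × 0.03472 = 4.250 eV.
λ = hc/ΔE = 1240 / 4.250 = 292 nm.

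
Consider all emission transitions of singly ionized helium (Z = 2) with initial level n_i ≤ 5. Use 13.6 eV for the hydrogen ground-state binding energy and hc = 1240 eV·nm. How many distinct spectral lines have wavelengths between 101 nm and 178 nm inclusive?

Enumerate all n_i → n_f pairs with 1 ≤ n_f < n_i ≤ 5 and compute λ = 1240 / [13.6·4·(1/n_f² − 1/n_i²)].
Lines falling in [101, 178] nm: 5→2 (108.5 nm), 4→2 (121.6 nm), 3→2 (164.1 nm).

3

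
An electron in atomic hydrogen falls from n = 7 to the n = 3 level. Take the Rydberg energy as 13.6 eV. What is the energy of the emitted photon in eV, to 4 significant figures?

1.234 eV

E_7 = −13.60/49 = −0.2776 eV and E_3 = −13.60/9 = −1.511 eV.
The photon energy is |E_7 − E_3| = 1.234 eV.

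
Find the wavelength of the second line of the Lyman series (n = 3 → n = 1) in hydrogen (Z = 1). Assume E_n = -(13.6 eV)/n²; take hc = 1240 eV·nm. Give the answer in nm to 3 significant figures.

The Lyman series terminates on n_f = 1; the second line has n_i = 1+2 = 3.
ΔE = 13.60 × (1/1² − 1/3²) = 12.09 eV.
λ = 1240 / 12.09 = 103 nm.

103 nm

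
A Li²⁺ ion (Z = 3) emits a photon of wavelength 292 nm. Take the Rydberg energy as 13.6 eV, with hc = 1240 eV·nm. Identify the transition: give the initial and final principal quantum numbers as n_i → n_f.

The photon energy is ΔE = hc/λ = 1240 / 292 = 4.247 eV.
With Z = 3, ΔE = 122.4 × (1/n_f² − 1/n_i²), so 1/n_f² − 1/n_i² = 0.03469.
Trying n_f = 4 gives 1/n_i² = 0.02781, i.e. n_i ≈ 6; this pair matches.

n_i = 6, n_f = 4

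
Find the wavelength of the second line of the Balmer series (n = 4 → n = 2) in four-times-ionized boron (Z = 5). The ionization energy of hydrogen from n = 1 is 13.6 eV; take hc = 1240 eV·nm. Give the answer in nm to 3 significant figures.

The Balmer series terminates on n_f = 2; the second line has n_i = 2+2 = 4.
ΔE = 340.0 × (1/2² − 1/4²) = 63.75 eV.
λ = 1240 / 63.75 = 19.5 nm.

19.5 nm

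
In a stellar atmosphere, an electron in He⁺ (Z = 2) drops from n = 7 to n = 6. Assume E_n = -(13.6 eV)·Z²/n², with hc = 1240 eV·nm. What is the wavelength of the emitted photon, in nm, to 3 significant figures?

3090 nm

For Z = 2 the level energies scale as Z², so the effective Rydberg energy is 13.6 × 4 = 54.40 eV.
ΔE = 54.40 × (1/6² − 1/7²) = 54.40 × 0.007370 = 0.4009 eV.
λ = hc/ΔE = 1240 / 0.4009 = 3090 nm.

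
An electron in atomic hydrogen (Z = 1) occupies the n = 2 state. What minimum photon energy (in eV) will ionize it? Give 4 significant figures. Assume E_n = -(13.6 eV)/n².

3.400 eV

E_2 = −13.60/4 = −3.400 eV, so ionization (to E = 0) requires 3.400 eV.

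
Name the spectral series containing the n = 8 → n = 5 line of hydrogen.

The series is set by the lower level: n_f = 5 is the Pfund series.

Pfund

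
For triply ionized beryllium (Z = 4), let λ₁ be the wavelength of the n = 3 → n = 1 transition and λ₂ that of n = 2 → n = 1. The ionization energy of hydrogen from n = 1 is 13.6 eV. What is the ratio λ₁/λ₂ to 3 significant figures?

λ ∝ 1/ΔE ∝ 1/(1/n_f² − 1/n_i²), and the Z² and hc factors cancel in the ratio.
λ₁/λ₂ = (1/1² − 1/2²)/(1/1² − 1/3²) = 0.7500/0.8889 = 0.844.

0.844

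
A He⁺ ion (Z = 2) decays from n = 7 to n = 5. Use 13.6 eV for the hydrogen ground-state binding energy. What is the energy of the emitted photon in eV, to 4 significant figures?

1.066 eV

The Bohr energies scale as Z², so for Z = 2: E_n = −54.40/n² eV.
E_7 = −54.40/49 = −1.110 eV and E_5 = −54.40/25 = −2.176 eV.
The photon energy is |E_7 − E_5| = 1.066 eV.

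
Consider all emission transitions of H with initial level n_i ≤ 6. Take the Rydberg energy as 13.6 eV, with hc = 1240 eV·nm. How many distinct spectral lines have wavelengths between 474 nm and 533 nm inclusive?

Enumerate all n_i → n_f pairs with 1 ≤ n_f < n_i ≤ 6 and compute λ = 1240 / [13.6·1·(1/n_f² − 1/n_i²)].
Lines falling in [474, 533] nm: 4→2 (486.3 nm).

1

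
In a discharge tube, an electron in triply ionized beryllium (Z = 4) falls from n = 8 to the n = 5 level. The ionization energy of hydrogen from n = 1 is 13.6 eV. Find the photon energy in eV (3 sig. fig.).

5.30 eV

The Bohr energies scale as Z², so for Z = 4: E_n = −217.6/n² eV.
E_8 = −217.6/64 = −3.400 eV and E_5 = −217.6/25 = −8.704 eV.
The photon energy is |E_8 − E_5| = 5.30 eV.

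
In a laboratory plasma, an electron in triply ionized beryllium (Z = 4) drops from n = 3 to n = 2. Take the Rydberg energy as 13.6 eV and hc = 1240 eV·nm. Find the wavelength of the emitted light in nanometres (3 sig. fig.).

41.0 nm

For Z = 4 the level energies scale as Z², so the effective Rydberg energy is 13.6 × 16 = 217.6 eV.
ΔE = 217.6 × (1/2² − 1/3²) = 217.6 × 0.1389 = 30.22 eV.
λ = hc/ΔE = 1240 / 30.22 = 41.0 nm.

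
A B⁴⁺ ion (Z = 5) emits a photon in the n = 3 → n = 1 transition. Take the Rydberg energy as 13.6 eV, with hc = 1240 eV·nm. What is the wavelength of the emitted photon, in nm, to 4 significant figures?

For Z = 5 the level energies scale as Z², so the effective Rydberg energy is 13.6 × 25 = 340.0 eV.
ΔE = 340.0 × (1/1² − 1/3²) = 340.0 × 0.8889 = 302.2 eV.
λ = hc/ΔE = 1240 / 302.2 = 4.103 nm.

4.103 nm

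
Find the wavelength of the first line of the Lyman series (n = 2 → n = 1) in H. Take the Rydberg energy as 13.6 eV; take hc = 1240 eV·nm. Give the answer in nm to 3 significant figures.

122 nm

The Lyman series terminates on n_f = 1; the first line has n_i = 1+1 = 2.
ΔE = 13.60 × (1/1² − 1/2²) = 10.20 eV.
λ = 1240 / 10.20 = 122 nm.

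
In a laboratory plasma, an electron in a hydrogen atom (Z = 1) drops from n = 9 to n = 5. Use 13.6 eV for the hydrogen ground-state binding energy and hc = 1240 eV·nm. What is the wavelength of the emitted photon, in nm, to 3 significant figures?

ΔE = 13.60 × (1/5² − 1/9²) = 13.60 × 0.02765 = 0.3761 eV.
λ = hc/ΔE = 1240 / 0.3761 = 3300 nm.

3300 nm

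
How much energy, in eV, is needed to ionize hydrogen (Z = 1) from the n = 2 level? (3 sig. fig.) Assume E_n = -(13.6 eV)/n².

E_2 = −13.60/4 = −3.40 eV, so ionization (to E = 0) requires 3.40 eV.

3.40 eV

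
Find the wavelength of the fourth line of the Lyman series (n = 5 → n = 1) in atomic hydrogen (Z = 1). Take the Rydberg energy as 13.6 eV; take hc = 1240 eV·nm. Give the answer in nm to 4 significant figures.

The Lyman series terminates on n_f = 1; the fourth line has n_i = 1+4 = 5.
ΔE = 13.60 × (1/1² − 1/5²) = 13.06 eV.
λ = 1240 / 13.06 = 94.98 nm.

94.98 nm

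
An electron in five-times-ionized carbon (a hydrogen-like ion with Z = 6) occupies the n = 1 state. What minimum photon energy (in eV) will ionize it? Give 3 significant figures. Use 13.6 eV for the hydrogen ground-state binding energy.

E_n = −13.6 Z²/n² = −489.6/n² eV for Z = 6.
E_1 = −489.6/1 = −490 eV, so ionization (to E = 0) requires 490 eV.

490 eV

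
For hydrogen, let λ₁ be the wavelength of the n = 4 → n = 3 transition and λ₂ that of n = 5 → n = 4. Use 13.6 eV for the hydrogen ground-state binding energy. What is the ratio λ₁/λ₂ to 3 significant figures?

λ ∝ 1/ΔE ∝ 1/(1/n_f² − 1/n_i²), and the Z² and hc factors cancel in the ratio.
λ₁/λ₂ = (1/4² − 1/5²)/(1/3² − 1/4²) = 0.02250/0.04861 = 0.463.

0.463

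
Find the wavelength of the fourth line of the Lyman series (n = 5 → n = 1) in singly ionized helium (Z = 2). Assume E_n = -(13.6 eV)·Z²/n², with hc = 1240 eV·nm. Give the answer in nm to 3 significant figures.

23.7 nm

The Lyman series terminates on n_f = 1; the fourth line has n_i = 1+4 = 5.
ΔE = 54.40 × (1/1² − 1/5²) = 52.22 eV.
λ = 1240 / 52.22 = 23.7 nm.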